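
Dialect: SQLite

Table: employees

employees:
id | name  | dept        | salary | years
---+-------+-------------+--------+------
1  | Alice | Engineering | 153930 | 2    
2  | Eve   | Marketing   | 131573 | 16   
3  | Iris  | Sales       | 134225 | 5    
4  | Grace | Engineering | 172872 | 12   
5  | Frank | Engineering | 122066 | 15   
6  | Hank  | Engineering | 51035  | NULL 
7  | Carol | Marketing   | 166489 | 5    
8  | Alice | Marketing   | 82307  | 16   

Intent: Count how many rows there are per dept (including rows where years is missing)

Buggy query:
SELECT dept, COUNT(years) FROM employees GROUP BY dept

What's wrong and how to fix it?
Bug: COUNT(years) skips NULLs, so groups with missing years are undercounted

Fix: Replace COUNT(years) with COUNT(*)

Corrected query:
SELECT dept, COUNT(*) FROM employees GROUP BY dept

Result:
dept        | COUNT(*)
------------+---------
Engineering | 4       
Marketing   | 3       
Sales       | 1       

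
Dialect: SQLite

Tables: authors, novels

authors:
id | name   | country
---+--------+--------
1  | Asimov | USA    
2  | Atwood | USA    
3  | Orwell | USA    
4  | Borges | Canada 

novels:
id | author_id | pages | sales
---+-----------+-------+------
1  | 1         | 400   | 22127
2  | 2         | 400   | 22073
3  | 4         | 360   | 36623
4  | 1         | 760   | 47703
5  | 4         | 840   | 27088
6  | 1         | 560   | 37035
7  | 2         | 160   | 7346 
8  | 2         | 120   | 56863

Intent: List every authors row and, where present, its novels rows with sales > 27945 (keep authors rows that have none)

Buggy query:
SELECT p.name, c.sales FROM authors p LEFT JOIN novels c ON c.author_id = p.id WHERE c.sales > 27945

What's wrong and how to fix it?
Bug: A WHERE condition on the right-hand table after LEFT JOIN drops unmatched parents

Fix: Move the right-table condition into the ON clause so unmatched parents are kept

Corrected query:
SELECT p.name, c.sales FROM authors p LEFT JOIN novels c ON c.author_id = p.id AND c.sales > 27945

Result:
name   | sales
-------+------
Asimov | 37035
Asimov | 47703
Atwood | 56863
Orwell | NULL 
Borges | 36623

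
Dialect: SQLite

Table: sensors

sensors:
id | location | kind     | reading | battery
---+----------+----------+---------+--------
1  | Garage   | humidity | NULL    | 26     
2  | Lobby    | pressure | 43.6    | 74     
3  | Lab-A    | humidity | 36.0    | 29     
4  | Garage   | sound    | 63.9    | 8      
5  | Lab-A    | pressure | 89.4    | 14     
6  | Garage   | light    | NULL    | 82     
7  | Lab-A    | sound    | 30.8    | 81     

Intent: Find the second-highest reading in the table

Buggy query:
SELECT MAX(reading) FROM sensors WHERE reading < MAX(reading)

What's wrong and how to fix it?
Bug: The inner MAX is an aggregate inside WHERE, which is not allowed

Fix: Compute the overall MAX in a subquery, then take MAX of rows below it

Corrected query:
SELECT MAX(reading) FROM sensors WHERE reading < (SELECT MAX(reading) FROM sensors)

Result:
MAX(reading)
------------
63.9        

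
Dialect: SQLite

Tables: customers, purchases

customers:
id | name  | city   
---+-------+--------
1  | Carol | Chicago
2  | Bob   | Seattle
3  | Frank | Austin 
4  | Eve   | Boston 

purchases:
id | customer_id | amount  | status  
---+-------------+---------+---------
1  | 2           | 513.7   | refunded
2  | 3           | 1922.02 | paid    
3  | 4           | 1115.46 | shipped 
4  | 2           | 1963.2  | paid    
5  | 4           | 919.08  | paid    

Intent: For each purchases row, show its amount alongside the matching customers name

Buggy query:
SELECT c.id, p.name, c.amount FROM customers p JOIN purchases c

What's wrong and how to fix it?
Bug: JOIN with no ON clause produces a cartesian product; every purchases row pairs with every customers row

Fix: Add ON c.customer_id = p.id to the JOIN

Corrected query:
SELECT c.id, p.name, c.amount FROM customers p JOIN purchases c ON c.customer_id = p.id

Result:
id | name  | amount 
---+-------+--------
1  | Bob   | 513.7  
2  | Frank | 1922.02
3  | Eve   | 1115.46
4  | Bob   | 1963.2 
5  | Eve   | 919.08 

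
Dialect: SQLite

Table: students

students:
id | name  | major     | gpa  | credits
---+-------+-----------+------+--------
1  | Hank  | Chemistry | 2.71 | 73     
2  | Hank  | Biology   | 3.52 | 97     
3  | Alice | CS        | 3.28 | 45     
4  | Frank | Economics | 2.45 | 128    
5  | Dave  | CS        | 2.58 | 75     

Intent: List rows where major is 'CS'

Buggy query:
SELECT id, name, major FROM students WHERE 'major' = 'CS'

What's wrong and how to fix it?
Bug: 'major' in single quotes is a string literal, not the column; the comparison is literal-vs-literal and never true

Fix: Reference the column as major without single quotes

Corrected query:
SELECT id, name, major FROM students WHERE major = 'CS'

Result:
id | name  | major
---+-------+------
3  | Alice | CS   
5  | Dave  | CS   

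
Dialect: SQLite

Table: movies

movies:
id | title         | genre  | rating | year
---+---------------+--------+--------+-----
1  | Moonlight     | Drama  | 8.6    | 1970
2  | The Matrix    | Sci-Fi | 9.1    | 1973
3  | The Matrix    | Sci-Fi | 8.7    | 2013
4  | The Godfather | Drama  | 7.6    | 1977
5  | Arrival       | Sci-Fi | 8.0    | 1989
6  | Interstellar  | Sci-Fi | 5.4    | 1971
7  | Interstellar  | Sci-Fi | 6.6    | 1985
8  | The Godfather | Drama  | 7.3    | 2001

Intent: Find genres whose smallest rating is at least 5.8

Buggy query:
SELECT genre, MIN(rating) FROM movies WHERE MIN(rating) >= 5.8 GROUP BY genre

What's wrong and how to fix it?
Bug: Aggregates like MIN are computed per group after WHERE runs

Fix: Replace WHERE with HAVING after the GROUP BY

Corrected query:
SELECT genre, MIN(rating) FROM movies GROUP BY genre HAVING MIN(rating) >= 5.8

Result:
genre | MIN(rating)
------+------------
Drama | 7.3        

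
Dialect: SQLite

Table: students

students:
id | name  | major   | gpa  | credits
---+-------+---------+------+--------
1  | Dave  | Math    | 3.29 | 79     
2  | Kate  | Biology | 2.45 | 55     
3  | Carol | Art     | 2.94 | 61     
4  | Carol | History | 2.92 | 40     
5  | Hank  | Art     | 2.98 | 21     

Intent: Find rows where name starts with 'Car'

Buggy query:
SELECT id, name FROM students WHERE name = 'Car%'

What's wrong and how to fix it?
Bug: Wildcards only work with LIKE; '=' treats '%' as a literal character

Fix: Use LIKE for wildcard pattern matching

Corrected query:
SELECT id, name FROM students WHERE name LIKE 'Car%'

Result:
id | name 
---+------
3  | Carol
4  | Carol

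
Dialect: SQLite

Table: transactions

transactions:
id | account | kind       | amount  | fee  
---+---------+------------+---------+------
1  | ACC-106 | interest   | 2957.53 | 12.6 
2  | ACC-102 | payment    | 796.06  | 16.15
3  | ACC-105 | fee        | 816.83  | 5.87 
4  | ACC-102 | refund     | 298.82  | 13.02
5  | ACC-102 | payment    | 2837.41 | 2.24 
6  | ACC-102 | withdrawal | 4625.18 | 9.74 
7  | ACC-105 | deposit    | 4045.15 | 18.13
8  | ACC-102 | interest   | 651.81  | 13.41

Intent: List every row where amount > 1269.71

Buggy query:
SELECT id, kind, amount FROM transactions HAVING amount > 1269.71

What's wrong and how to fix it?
Bug: HAVING filters the output of aggregation, but this query has no GROUP BY and no aggregate functions, so SQLite rejects it (HAVING clause on a non-aggregate query); the condition here is per row

Fix: Replace HAVING with WHERE since the condition applies to individual rows

Corrected query:
SELECT id, kind, amount FROM transactions WHERE amount > 1269.71

Result:
id | kind       | amount 
---+------------+--------
1  | interest   | 2957.53
5  | payment    | 2837.41
6  | withdrawal | 4625.18
7  | deposit    | 4045.15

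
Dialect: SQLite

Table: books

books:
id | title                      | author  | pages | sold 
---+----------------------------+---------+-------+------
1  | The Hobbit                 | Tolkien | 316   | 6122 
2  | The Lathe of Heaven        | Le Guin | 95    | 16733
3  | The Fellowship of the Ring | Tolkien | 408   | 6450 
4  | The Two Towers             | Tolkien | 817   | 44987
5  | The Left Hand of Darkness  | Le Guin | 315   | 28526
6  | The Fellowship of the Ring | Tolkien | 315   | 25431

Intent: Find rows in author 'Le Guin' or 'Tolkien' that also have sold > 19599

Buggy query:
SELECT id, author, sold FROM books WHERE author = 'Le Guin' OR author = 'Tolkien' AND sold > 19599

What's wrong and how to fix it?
Bug: Without parentheses, AND is evaluated before OR, so the sold filter only applies to the 'Tolkien' branch

Fix: Add parentheses around the OR so the AND applies to both alternatives

Corrected query:
SELECT id, author, sold FROM books WHERE (author = 'Le Guin' OR author = 'Tolkien') AND sold > 19599

Result:
id | author  | sold 
---+---------+------
4  | Tolkien | 44987
5  | Le Guin | 28526
6  | Tolkien | 25431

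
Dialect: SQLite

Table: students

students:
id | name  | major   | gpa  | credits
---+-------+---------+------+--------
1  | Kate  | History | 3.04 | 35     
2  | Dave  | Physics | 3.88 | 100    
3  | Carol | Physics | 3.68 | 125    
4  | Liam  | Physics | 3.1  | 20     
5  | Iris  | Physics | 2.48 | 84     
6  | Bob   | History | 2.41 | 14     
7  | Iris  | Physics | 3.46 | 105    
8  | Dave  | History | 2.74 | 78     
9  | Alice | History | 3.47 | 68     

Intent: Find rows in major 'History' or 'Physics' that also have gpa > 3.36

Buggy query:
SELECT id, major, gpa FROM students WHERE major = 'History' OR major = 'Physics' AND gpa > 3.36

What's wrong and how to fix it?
Bug: Without parentheses, AND is evaluated before OR, so the gpa filter only applies to the 'Physics' branch

Fix: Group the OR with parentheses (or use IN), then AND the threshold

Corrected query:
SELECT id, major, gpa FROM students WHERE (major = 'History' OR major = 'Physics') AND gpa > 3.36

Result:
id | major   | gpa 
---+---------+-----
2  | Physics | 3.88
3  | Physics | 3.68
7  | Physics | 3.46
9  | History | 3.47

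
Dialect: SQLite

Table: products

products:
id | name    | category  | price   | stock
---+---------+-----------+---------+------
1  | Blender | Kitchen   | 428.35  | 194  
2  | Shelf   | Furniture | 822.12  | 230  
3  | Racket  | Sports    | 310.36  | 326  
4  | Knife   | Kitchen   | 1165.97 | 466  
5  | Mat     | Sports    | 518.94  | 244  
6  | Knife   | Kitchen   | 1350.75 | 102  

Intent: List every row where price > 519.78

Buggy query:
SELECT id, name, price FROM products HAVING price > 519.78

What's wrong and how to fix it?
Bug: This is a non-aggregate query (no GROUP BY, no aggregates), so in SQLite the HAVING clause is invalid here; a row-level condition belongs in WHERE

Fix: Use WHERE for row-level filtering

Corrected query:
SELECT id, name, price FROM products WHERE price > 519.78

Result:
id | name  | price  
---+-------+--------
2  | Shelf | 822.12 
4  | Knife | 1165.97
6  | Knife | 1350.75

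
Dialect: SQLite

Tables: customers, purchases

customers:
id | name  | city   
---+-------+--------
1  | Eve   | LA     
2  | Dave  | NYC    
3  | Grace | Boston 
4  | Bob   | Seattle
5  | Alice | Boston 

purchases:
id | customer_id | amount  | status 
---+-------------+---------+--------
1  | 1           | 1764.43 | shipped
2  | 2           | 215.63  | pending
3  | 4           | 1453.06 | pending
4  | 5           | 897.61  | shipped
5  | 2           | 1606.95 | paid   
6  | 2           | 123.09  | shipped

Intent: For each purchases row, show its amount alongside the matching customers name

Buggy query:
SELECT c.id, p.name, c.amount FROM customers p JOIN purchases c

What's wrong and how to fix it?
Bug: Missing join condition: each purchases row is matched to all customers rows instead of just its own

Fix: Specify the join condition linking the foreign key to the parent id

Corrected query:
SELECT c.id, p.name, c.amount FROM customers p JOIN purchases c ON c.customer_id = p.id

Result:
id | name  | amount 
---+-------+--------
1  | Eve   | 1764.43
2  | Dave  | 215.63 
3  | Bob   | 1453.06
4  | Alice | 897.61 
5  | Dave  | 1606.95
6  | Dave  | 123.09 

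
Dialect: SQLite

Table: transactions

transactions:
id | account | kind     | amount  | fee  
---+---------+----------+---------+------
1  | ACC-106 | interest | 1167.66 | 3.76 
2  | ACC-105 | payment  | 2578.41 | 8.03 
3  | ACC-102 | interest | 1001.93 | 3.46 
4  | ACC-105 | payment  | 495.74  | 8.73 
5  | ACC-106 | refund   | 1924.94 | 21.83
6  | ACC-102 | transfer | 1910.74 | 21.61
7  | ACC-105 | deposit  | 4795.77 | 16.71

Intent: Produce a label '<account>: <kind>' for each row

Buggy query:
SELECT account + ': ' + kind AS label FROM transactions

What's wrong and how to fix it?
Bug: '+' is numeric addition; on text columns SQLite converts them to 0 instead of concatenating

Fix: Replace + with || to concatenate text

Corrected query:
SELECT account || ': ' || kind AS label FROM transactions

Result:
label            
-----------------
ACC-106: interest
ACC-105: payment 
ACC-102: interest
ACC-105: payment 
ACC-106: refund  
ACC-102: transfer
ACC-105: deposit 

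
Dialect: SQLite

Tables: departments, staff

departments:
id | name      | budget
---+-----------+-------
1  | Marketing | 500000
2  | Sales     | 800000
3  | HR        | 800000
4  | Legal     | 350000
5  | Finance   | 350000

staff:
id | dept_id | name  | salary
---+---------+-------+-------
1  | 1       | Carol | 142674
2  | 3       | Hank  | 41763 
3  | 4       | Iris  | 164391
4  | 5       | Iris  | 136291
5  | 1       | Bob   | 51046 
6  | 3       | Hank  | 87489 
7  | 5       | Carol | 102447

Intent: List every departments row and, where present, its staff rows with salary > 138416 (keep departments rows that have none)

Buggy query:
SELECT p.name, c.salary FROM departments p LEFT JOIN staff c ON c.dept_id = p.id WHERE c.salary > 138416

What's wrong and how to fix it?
Bug: A WHERE condition on the right-hand table after LEFT JOIN drops unmatched parents

Fix: Put 'c.salary > 138416' in the JOIN's ON clause instead of WHERE

Corrected query:
SELECT p.name, c.salary FROM departments p LEFT JOIN staff c ON c.dept_id = p.id AND c.salary > 138416

Result:
name      | salary
----------+-------
Marketing | 142674
Sales     | NULL  
HR        | NULL  
Legal     | 164391
Finance   | NULL  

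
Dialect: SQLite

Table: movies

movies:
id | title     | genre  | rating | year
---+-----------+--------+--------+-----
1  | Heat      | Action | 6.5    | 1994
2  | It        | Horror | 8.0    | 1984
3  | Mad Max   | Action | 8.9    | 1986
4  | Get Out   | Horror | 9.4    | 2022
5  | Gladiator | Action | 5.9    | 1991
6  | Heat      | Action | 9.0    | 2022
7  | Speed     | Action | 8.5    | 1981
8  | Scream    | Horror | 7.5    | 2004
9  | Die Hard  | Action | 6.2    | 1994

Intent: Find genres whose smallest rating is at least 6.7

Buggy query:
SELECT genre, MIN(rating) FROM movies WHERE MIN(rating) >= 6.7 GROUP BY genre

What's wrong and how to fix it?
Bug: Aggregates like MIN are computed per group after WHERE runs

Fix: Use HAVING for the per-group MIN condition

Corrected query:
SELECT genre, MIN(rating) FROM movies GROUP BY genre HAVING MIN(rating) >= 6.7

Result:
genre  | MIN(rating)
-------+------------
Horror | 7.5        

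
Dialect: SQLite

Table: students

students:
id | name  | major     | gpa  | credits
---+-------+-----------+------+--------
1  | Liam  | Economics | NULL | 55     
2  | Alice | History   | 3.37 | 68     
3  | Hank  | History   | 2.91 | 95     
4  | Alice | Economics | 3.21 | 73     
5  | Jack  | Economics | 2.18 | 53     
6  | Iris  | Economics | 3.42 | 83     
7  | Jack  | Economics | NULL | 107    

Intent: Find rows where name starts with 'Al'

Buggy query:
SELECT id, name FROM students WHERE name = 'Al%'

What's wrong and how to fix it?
Bug: '=' compares the literal string including the % character; pattern matching needs LIKE

Fix: Use LIKE for wildcard pattern matching

Corrected query:
SELECT id, name FROM students WHERE name LIKE 'Al%'

Result:
id | name 
---+------
2  | Alice
4  | Alice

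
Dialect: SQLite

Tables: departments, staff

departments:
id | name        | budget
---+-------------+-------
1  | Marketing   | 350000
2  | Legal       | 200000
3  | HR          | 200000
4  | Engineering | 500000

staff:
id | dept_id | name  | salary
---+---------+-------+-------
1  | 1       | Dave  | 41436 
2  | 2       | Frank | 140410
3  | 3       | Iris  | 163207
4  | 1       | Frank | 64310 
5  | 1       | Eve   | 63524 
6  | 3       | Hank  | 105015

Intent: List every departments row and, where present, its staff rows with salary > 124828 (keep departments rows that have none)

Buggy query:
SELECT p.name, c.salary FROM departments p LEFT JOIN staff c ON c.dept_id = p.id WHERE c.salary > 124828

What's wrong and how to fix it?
Bug: Filtering c.salary in WHERE discards the NULL rows produced by LEFT JOIN, turning it into an inner join

Fix: Move the right-table condition into the ON clause so unmatched parents are kept

Corrected query:
SELECT p.name, c.salary FROM departments p LEFT JOIN staff c ON c.dept_id = p.id AND c.salary > 124828

Result:
name        | salary
------------+-------
Marketing   | NULL  
Legal       | 140410
HR          | 163207
Engineering | NULL  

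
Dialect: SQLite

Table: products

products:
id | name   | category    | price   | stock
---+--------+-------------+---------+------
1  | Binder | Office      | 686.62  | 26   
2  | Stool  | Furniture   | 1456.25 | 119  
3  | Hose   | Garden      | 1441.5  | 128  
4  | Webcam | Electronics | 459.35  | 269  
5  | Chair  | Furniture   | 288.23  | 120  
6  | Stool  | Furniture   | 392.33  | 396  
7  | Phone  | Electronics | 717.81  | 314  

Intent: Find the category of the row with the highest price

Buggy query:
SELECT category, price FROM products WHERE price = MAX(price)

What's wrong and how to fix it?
Bug: WHERE is evaluated per row; an aggregate over the whole table isn't defined there

Fix: Use a subquery: WHERE price = (SELECT MAX(price) FROM products)

Corrected query:
SELECT category, price FROM products WHERE price = (SELECT MAX(price) FROM products)

Result:
category  | price  
----------+--------
Furniture | 1456.25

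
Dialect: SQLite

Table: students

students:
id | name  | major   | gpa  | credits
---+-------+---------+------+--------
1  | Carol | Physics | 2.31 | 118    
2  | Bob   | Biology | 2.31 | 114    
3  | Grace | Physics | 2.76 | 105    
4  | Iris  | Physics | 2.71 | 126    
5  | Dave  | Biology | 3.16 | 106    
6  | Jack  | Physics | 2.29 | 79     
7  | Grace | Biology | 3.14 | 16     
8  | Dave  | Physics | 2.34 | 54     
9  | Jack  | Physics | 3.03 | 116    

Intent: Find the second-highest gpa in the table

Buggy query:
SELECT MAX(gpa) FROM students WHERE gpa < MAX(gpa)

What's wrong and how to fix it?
Bug: The inner MAX is an aggregate inside WHERE, which is not allowed

Fix: Compute the overall MAX in a subquery, then take MAX of rows below it

Corrected query:
SELECT MAX(gpa) FROM students WHERE gpa < (SELECT MAX(gpa) FROM students)

Result:
MAX(gpa)
--------
3.14    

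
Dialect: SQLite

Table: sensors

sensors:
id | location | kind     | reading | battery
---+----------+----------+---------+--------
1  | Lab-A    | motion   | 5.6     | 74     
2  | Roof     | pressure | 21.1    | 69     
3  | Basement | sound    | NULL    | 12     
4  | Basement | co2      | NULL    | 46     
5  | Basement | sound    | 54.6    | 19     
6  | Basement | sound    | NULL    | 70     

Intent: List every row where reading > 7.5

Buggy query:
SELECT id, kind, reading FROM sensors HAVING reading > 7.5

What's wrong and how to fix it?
Bug: This is a non-aggregate query (no GROUP BY, no aggregates), so in SQLite the HAVING clause is invalid here; a row-level condition belongs in WHERE

Fix: Use WHERE for row-level filtering

Corrected query:
SELECT id, kind, reading FROM sensors WHERE reading > 7.5

Result:
id | kind     | reading
---+----------+--------
2  | pressure | 21.1   
5  | sound    | 54.6   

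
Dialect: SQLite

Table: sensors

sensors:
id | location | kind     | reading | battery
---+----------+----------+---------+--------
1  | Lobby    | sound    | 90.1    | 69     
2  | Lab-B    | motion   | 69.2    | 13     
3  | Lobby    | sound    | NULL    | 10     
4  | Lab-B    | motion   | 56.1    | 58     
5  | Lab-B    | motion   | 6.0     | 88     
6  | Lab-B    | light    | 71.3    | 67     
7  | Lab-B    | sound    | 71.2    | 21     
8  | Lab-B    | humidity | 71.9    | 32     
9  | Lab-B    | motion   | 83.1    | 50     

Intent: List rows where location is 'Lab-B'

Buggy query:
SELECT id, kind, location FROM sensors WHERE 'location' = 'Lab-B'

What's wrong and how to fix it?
Bug: 'location' in single quotes is a string literal, not the column; the comparison is literal-vs-literal and never true

Fix: Remove the quotes around the column name (or use double quotes for an identifier)

Corrected query:
SELECT id, kind, location FROM sensors WHERE location = 'Lab-B'

Result:
id | kind     | location
---+----------+---------
2  | motion   | Lab-B   
4  | motion   | Lab-B   
5  | motion   | Lab-B   
6  | light    | Lab-B   
7  | sound    | Lab-B   
8  | humidity | Lab-B   
9  | motion   | Lab-B   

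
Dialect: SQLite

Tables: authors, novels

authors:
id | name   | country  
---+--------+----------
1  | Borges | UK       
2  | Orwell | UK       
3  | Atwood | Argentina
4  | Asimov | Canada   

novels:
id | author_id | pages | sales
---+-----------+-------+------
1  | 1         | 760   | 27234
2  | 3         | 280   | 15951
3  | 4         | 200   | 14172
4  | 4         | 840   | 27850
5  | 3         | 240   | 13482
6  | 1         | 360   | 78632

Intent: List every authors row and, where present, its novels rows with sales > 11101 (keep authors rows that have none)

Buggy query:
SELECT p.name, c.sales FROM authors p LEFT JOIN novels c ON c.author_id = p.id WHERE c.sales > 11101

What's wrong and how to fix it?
Bug: Filtering c.sales in WHERE discards the NULL rows produced by LEFT JOIN, turning it into an inner join

Fix: Move the right-table condition into the ON clause so unmatched parents are kept

Corrected query:
SELECT p.name, c.sales FROM authors p LEFT JOIN novels c ON c.author_id = p.id AND c.sales > 11101

Result:
name   | sales
-------+------
Borges | 27234
Borges | 78632
Orwell | NULL 
Atwood | 13482
Atwood | 15951
Asimov | 14172
Asimov | 27850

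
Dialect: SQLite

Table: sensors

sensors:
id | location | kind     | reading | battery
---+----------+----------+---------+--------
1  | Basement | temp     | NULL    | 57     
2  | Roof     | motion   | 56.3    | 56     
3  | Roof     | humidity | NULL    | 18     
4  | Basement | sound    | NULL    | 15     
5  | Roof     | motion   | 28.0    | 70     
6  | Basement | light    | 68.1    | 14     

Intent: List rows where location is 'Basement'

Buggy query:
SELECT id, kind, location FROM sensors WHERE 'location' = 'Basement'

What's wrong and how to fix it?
Bug: 'location' in single quotes is a string literal, not the column; the comparison is literal-vs-literal and never true

Fix: Reference the column as location without single quotes

Corrected query:
SELECT id, kind, location FROM sensors WHERE location = 'Basement'

Result:
id | kind  | location
---+-------+---------
1  | temp  | Basement
4  | sound | Basement
6  | light | Basement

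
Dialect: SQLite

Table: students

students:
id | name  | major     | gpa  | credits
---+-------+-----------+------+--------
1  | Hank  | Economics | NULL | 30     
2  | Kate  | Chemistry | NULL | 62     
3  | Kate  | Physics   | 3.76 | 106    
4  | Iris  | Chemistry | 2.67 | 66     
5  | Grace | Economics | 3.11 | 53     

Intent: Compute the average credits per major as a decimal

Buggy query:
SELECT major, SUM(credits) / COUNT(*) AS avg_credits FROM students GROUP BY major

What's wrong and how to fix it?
Bug: Both operands are integers, so '/' performs integer division and truncates

Fix: Cast one side to REAL so the division keeps the fractional part

Corrected query:
SELECT major, SUM(credits) * 1.0 / COUNT(*) AS avg_credits FROM students GROUP BY major

Result:
major     | avg_credits
----------+------------
Chemistry | 64         
Economics | 41.5       
Physics   | 106        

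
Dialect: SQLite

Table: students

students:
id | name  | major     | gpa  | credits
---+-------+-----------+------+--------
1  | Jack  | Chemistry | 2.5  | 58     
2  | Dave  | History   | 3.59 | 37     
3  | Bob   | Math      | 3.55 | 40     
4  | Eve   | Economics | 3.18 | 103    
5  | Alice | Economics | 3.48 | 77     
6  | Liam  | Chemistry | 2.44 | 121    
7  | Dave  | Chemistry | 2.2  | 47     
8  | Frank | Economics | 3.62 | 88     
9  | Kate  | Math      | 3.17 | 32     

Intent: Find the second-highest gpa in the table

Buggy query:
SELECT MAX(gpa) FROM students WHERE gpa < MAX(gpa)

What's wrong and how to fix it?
Bug: The inner MAX is an aggregate inside WHERE, which is not allowed

Fix: Put the inner MAX in a scalar subquery

Corrected query:
SELECT MAX(gpa) FROM students WHERE gpa < (SELECT MAX(gpa) FROM students)

Result:
MAX(gpa)
--------
3.59    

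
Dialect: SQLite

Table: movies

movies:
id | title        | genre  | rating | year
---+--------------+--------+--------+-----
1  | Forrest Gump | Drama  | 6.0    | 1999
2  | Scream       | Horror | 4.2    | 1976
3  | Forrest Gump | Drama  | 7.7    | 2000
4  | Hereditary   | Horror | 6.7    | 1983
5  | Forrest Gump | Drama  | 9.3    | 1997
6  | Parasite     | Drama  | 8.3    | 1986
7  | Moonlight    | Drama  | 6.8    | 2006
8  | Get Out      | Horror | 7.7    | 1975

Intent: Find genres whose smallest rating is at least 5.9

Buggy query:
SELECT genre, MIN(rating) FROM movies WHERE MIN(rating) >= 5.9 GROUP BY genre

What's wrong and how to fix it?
Bug: MIN() in WHERE is a misuse of aggregate

Fix: Replace WHERE with HAVING after the GROUP BY

Corrected query:
SELECT genre, MIN(rating) FROM movies GROUP BY genre HAVING MIN(rating) >= 5.9

Result:
genre | MIN(rating)
------+------------
Drama | 6          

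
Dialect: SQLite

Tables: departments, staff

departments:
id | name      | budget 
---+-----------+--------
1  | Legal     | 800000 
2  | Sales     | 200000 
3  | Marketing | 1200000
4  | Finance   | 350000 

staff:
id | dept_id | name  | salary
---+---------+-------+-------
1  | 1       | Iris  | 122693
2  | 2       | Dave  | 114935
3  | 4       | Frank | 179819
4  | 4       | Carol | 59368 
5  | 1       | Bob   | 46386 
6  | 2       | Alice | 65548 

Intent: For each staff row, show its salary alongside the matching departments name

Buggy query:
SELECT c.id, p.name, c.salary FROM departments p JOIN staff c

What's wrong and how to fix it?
Bug: Missing join condition: each staff row is matched to all departments rows instead of just its own

Fix: Specify the join condition linking the foreign key to the parent id

Corrected query:
SELECT c.id, p.name, c.salary FROM departments p JOIN staff c ON c.dept_id = p.id

Result:
id | name    | salary
---+---------+-------
1  | Legal   | 122693
2  | Sales   | 114935
3  | Finance | 179819
4  | Finance | 59368 
5  | Legal   | 46386 
6  | Sales   | 65548 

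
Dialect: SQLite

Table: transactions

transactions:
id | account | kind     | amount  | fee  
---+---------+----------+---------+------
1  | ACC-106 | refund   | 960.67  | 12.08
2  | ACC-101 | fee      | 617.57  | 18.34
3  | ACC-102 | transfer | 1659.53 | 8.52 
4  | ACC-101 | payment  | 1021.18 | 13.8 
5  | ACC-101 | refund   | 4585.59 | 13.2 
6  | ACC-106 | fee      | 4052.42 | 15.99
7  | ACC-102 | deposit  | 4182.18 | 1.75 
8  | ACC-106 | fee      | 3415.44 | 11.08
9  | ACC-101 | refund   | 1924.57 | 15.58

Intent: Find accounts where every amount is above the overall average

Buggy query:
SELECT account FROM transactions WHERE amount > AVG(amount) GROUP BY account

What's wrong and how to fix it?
Bug: WHERE evaluates per row before aggregation, so AVG() is unavailable

Fix: Use a subquery for AVG and a HAVING MIN(...) filter so the condition holds for every row in the group

Corrected query:
SELECT account FROM transactions GROUP BY account HAVING MIN(amount) > (SELECT AVG(amount) FROM transactions)

Result:
(no rows)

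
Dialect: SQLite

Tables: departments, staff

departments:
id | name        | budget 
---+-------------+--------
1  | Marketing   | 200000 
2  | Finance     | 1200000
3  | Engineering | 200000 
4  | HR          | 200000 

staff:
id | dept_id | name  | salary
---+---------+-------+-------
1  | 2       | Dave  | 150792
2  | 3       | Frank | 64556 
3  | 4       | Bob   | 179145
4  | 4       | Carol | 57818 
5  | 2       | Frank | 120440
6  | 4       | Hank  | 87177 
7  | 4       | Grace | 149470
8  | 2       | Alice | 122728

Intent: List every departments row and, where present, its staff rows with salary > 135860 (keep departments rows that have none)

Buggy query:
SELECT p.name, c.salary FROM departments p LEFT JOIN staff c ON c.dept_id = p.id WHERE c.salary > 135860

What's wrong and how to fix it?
Bug: A WHERE condition on the right-hand table after LEFT JOIN drops unmatched parents

Fix: Move the right-table condition into the ON clause so unmatched parents are kept

Corrected query:
SELECT p.name, c.salary FROM departments p LEFT JOIN staff c ON c.dept_id = p.id AND c.salary > 135860

Result:
name        | salary
------------+-------
Marketing   | NULL  
Finance     | 150792
Engineering | NULL  
HR          | 149470
HR          | 179145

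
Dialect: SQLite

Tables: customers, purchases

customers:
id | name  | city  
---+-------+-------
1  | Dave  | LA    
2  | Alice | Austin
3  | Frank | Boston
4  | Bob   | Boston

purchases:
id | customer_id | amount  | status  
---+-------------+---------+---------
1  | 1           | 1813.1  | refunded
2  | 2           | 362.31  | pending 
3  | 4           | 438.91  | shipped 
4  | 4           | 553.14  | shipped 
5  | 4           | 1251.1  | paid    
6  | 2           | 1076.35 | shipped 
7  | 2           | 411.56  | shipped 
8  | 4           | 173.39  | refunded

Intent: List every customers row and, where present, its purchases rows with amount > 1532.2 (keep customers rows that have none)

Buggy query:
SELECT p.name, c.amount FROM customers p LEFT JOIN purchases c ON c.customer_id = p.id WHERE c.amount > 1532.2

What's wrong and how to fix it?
Bug: A WHERE condition on the right-hand table after LEFT JOIN drops unmatched parents

Fix: Move the right-table condition into the ON clause so unmatched parents are kept

Corrected query:
SELECT p.name, c.amount FROM customers p LEFT JOIN purchases c ON c.customer_id = p.id AND c.amount > 1532.2

Result:
name  | amount
------+-------
Dave  | 1813.1
Alice | NULL  
Frank | NULL  
Bob   | NULL  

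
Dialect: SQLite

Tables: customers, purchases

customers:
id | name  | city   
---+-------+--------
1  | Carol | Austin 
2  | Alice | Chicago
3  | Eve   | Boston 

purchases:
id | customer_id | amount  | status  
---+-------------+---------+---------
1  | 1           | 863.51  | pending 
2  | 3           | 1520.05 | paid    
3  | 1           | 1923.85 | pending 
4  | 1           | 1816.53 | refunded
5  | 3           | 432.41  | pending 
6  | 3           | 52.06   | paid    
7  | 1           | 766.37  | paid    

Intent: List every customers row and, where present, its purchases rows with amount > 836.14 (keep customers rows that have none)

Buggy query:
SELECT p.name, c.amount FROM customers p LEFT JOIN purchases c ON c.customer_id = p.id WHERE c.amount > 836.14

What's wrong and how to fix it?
Bug: Filtering c.amount in WHERE discards the NULL rows produced by LEFT JOIN, turning it into an inner join

Fix: Move the right-table condition into the ON clause so unmatched parents are kept

Corrected query:
SELECT p.name, c.amount FROM customers p LEFT JOIN purchases c ON c.customer_id = p.id AND c.amount > 836.14

Result:
name  | amount 
------+--------
Carol | 863.51 
Carol | 1816.53
Carol | 1923.85
Alice | NULL   
Eve   | 1520.05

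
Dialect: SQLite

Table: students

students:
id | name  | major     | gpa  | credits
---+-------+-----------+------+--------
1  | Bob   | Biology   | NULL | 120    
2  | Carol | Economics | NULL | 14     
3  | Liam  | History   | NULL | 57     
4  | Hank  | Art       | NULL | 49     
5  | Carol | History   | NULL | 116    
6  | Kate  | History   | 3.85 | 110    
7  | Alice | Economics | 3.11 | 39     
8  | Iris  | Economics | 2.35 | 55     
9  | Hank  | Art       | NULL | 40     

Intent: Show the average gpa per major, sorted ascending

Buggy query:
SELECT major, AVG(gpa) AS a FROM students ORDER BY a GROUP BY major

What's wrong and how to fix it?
Bug: GROUP BY must precede ORDER BY

Fix: Reorder: SELECT … FROM … GROUP BY … ORDER BY …

Corrected query:
SELECT major, AVG(gpa) AS a FROM students GROUP BY major ORDER BY a

Result:
major     | a   
----------+-----
Art       | NULL
Biology   | NULL
Economics | 2.73
History   | 3.85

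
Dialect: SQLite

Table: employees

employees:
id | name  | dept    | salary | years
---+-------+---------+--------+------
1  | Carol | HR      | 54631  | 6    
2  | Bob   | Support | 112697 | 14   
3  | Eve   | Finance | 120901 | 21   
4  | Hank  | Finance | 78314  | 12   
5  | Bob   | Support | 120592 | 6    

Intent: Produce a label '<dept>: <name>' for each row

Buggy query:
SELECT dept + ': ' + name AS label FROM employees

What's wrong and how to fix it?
Bug: '+' is numeric addition; on text columns SQLite converts them to 0 instead of concatenating

Fix: Replace + with || to concatenate text

Corrected query:
SELECT dept || ': ' || name AS label FROM employees

Result:
label        
-------------
HR: Carol    
Support: Bob 
Finance: Eve 
Finance: Hank
Support: Bob 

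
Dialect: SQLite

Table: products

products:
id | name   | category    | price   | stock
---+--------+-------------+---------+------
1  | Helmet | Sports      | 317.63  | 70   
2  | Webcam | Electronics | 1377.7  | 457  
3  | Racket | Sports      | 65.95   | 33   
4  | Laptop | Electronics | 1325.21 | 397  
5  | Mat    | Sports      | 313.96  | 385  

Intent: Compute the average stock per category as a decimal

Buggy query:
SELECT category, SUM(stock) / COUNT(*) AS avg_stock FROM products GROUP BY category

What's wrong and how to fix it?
Bug: SUM(stock) and COUNT(*) are both integers; the division truncates the fractional part

Fix: Cast one side to REAL so the division keeps the fractional part

Corrected query:
SELECT category, SUM(stock) * 1.0 / COUNT(*) AS avg_stock FROM products GROUP BY category

Result:
category    | avg_stock 
------------+-----------
Electronics | 427       
Sports      | 162.666667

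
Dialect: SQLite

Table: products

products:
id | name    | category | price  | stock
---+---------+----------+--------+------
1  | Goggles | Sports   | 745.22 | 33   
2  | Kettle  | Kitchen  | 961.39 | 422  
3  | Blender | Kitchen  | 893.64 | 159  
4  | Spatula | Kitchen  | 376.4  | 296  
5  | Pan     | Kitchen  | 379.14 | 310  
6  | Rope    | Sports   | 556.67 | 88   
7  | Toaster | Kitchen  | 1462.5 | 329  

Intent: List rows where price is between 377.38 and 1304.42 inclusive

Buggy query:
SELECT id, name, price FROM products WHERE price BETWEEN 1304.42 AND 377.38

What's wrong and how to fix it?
Bug: The bounds are reversed; BETWEEN a AND b requires a <= b to match anything

Fix: Swap the bounds so the smaller value comes first

Corrected query:
SELECT id, name, price FROM products WHERE price BETWEEN 377.38 AND 1304.42

Result:
id | name    | price 
---+---------+-------
1  | Goggles | 745.22
2  | Kettle  | 961.39
3  | Blender | 893.64
5  | Pan     | 379.14
6  | Rope    | 556.67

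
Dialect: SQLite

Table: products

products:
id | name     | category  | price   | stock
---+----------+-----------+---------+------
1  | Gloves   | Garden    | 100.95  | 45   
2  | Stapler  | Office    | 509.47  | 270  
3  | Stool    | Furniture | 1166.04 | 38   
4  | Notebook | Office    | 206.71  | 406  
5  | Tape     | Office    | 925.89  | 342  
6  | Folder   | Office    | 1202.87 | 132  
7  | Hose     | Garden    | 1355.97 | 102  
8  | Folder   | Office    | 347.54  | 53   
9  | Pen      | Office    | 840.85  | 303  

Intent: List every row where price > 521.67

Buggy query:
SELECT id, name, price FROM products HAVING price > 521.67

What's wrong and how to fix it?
Bug: This is a non-aggregate query (no GROUP BY, no aggregates), so in SQLite the HAVING clause is invalid here; a row-level condition belongs in WHERE

Fix: Replace HAVING with WHERE since the condition applies to individual rows

Corrected query:
SELECT id, name, price FROM products WHERE price > 521.67

Result:
id | name   | price  
---+--------+--------
3  | Stool  | 1166.04
5  | Tape   | 925.89 
6  | Folder | 1202.87
7  | Hose   | 1355.97
9  | Pen    | 840.85 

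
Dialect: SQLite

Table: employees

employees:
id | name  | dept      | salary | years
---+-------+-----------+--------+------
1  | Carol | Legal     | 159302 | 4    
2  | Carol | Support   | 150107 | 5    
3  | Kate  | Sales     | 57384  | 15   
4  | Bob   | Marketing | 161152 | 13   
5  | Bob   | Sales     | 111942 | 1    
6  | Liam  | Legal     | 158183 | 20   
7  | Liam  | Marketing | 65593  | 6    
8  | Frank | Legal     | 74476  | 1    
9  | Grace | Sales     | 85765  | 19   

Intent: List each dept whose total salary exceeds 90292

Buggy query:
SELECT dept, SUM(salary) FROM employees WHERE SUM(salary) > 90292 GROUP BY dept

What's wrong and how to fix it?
Bug: SUM(salary) is an aggregate, but WHERE filters rows before aggregation

Fix: Use HAVING (which filters groups after aggregation) instead of WHERE

Corrected query:
SELECT dept, SUM(salary) FROM employees GROUP BY dept HAVING SUM(salary) > 90292

Result:
dept      | SUM(salary)
----------+------------
Legal     | 391961     
Marketing | 226745     
Sales     | 255091     
Support   | 150107     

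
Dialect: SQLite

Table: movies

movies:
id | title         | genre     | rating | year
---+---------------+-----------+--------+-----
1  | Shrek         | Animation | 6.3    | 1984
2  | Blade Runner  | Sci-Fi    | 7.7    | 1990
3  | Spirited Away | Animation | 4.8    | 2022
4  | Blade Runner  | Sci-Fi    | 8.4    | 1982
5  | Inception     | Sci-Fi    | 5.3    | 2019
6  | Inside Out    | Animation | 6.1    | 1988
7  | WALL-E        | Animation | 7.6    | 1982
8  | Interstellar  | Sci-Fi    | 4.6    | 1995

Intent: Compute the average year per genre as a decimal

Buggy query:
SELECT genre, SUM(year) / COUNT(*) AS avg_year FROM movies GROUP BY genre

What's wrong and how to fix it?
Bug: SUM(year) and COUNT(*) are both integers; the division truncates the fractional part

Fix: Cast one side to REAL so the division keeps the fractional part

Corrected query:
SELECT genre, SUM(year) * 1.0 / COUNT(*) AS avg_year FROM movies GROUP BY genre

Result:
genre     | avg_year
----------+---------
Animation | 1994    
Sci-Fi    | 1996.5  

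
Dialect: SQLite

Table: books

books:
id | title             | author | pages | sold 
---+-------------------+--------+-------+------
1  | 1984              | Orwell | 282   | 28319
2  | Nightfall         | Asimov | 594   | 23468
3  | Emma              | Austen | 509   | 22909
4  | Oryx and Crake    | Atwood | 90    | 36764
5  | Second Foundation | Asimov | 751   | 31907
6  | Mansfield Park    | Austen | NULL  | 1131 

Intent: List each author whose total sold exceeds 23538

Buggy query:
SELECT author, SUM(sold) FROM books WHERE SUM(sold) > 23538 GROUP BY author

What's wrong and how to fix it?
Bug: SUM(sold) is an aggregate, but WHERE filters rows before aggregation

Fix: Move the aggregate condition to a HAVING clause

Corrected query:
SELECT author, SUM(sold) FROM books GROUP BY author HAVING SUM(sold) > 23538

Result:
author | SUM(sold)
-------+----------
Asimov | 55375    
Atwood | 36764    
Austen | 24040    
Orwell | 28319    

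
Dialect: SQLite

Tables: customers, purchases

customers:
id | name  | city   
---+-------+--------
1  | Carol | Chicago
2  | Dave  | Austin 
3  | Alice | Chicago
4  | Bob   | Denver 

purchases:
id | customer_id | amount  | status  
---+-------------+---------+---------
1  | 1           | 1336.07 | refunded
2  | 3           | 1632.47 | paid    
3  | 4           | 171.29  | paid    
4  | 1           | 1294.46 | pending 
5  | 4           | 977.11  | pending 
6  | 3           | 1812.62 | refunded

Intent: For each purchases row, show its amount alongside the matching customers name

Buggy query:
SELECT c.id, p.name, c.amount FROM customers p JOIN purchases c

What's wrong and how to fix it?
Bug: Missing join condition: each purchases row is matched to all customers rows instead of just its own

Fix: Specify the join condition linking the foreign key to the parent id

Corrected query:
SELECT c.id, p.name, c.amount FROM customers p JOIN purchases c ON c.customer_id = p.id

Result:
id | name  | amount 
---+-------+--------
1  | Carol | 1336.07
2  | Alice | 1632.47
3  | Bob   | 171.29 
4  | Carol | 1294.46
5  | Bob   | 977.11 
6  | Alice | 1812.62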